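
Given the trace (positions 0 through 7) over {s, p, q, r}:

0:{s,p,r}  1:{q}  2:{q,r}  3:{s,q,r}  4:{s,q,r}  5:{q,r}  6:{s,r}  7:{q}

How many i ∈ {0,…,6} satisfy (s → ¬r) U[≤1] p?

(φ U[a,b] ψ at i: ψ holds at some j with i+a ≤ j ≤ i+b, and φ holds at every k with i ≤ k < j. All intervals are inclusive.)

Evaluate at each i in [0,6]:
  i=0: ✓ (rhs at j=0)
  i=1: ✗ (no rhs in [1,2])
  i=2: ✗ (no rhs in [2,3])
  i=3: ✗ (no rhs in [3,4])
  i=4: ✗ (no rhs in [4,5])
  i=5: ✗ (no rhs in [5,6])
  i=6: ✗ (no rhs in [6,7])
Positions where it holds: {0} → 1.

1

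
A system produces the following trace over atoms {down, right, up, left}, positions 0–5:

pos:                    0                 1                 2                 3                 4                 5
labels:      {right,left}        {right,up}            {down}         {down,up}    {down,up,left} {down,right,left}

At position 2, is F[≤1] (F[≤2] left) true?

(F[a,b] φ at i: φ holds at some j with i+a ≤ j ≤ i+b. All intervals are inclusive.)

Yes

Check F[≤2] left at each j in [2,3]:
  j=2: holds (witness at 4)
  j=3: holds (witness at 4)
Found at j=2 → formula holds.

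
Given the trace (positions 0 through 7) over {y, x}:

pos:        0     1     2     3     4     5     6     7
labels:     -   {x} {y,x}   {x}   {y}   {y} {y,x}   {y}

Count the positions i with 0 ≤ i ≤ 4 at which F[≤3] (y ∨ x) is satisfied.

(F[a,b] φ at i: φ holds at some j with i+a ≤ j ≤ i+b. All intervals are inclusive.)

Evaluate at each i in [0,4]:
  i=0: ✓ (witness j=1)
  i=1: ✓ (witness j=1)
  i=2: ✓ (witness j=2)
  i=3: ✓ (witness j=3)
  i=4: ✓ (witness j=4)
Positions where it holds: {0, 1, 2, 3, 4} → 5.

5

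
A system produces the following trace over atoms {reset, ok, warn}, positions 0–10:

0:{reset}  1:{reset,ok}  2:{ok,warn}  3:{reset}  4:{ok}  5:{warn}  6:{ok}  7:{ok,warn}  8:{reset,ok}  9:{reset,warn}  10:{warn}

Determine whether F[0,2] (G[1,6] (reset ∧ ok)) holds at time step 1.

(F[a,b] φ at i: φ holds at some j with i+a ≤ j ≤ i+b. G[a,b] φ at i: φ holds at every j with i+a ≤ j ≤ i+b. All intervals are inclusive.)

No

Check G[1,6] (reset ∧ ok) at each j in [1,3]:
  j=1: fails at 2
  j=2: fails at 3
  j=3: fails at 4
No position in the window satisfies it → formula fails.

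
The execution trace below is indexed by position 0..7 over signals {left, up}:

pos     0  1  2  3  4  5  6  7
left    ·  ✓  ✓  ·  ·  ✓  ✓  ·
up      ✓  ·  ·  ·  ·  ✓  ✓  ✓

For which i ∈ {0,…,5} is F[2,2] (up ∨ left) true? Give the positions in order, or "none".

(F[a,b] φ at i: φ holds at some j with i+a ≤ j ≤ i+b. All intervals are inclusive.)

0, 3, 4, 5

Evaluate at each i in [0,5]:
  i=0: ✓ (witness j=2)
  i=1: ✗ (none in [3,3])
  i=2: ✗ (none in [4,4])
  i=3: ✓ (witness j=5)
  i=4: ✓ (witness j=6)
  i=5: ✓ (witness j=7)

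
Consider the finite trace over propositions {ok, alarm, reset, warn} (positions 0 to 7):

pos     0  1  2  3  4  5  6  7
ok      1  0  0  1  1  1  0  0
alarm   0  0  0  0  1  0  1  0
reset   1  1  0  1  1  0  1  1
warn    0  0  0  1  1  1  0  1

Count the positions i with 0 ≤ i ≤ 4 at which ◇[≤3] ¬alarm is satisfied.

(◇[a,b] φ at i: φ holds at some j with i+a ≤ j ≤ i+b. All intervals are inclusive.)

5

Evaluate at each i in [0,4]:
  i=0: ✓ (witness j=0)
  i=1: ✓ (witness j=1)
  i=2: ✓ (witness j=2)
  i=3: ✓ (witness j=3)
  i=4: ✓ (witness j=5)
Positions where it holds: {0, 1, 2, 3, 4} → 5.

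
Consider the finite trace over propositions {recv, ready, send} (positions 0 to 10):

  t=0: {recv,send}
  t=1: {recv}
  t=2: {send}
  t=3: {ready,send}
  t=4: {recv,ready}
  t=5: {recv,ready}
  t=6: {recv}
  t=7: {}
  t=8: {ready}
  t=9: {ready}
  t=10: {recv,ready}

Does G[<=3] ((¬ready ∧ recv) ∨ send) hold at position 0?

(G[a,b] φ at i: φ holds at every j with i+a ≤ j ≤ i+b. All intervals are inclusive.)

Check ((¬ready ∧ recv) ∨ send) at every j in [0,3]:
  j=0: true
  j=1: true
  j=2: true
  j=3: true
All positions satisfy it → formula holds.

Holds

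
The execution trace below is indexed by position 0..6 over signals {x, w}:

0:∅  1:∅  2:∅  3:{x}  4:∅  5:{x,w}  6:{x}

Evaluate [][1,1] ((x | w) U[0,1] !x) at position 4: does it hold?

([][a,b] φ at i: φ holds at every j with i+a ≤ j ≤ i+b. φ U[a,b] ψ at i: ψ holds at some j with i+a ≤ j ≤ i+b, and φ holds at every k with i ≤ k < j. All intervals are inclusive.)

Check ((x | w) U[0,1] !x) at every j in [5,5]:
  j=5: fails
Fails at j=5 → formula fails.

Does not hold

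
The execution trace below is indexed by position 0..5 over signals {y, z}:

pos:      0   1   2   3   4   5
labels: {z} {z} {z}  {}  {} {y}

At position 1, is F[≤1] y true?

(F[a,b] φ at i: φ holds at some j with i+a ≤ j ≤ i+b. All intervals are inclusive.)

Check y at each j in [1,2]:
  j=1: false
  j=2: false
No position in the window satisfies it → formula fails.

No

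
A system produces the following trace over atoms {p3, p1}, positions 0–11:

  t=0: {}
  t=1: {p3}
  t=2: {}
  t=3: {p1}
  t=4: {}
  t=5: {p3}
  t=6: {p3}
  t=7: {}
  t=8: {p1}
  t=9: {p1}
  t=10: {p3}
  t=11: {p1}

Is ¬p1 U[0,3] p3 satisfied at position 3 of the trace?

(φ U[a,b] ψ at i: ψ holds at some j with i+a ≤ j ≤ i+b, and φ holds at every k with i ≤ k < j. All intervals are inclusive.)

Does not hold

Need some j in [3,6] with p3, and ¬p1 at every k in [3,j-1].
  j=3: p3 false.
  j=4: p3 false.
  j=5: p3 holds, but ¬p1 fails at k=3 → not this j.
  j=6: p3 holds, but ¬p1 fails at k=3 → not this j.
No j in the window works → until fails.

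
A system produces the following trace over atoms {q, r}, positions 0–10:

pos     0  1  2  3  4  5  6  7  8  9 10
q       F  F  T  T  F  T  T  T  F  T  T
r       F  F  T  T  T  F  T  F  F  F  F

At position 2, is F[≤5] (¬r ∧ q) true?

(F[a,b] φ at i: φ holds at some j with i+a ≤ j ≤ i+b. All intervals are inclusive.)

Check (¬r ∧ q) at each j in [2,7]:
  j=2: false
  j=3: false
  j=4: false
  j=5: true
  j=6: false
  j=7: true
Found at j=5 → formula holds.

Holds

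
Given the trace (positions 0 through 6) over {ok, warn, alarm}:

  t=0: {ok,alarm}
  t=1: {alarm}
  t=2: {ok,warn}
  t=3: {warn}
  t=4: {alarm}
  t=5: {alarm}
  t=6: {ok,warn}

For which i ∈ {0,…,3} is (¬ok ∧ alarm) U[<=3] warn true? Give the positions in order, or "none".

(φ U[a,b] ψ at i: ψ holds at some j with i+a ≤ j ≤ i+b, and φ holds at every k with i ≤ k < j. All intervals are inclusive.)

Evaluate at each i in [0,3]:
  i=0: ✗ (lhs fails at k=0 before rhs at j=2)
  i=1: ✓ (rhs at j=2; lhs holds on [1,1])
  i=2: ✓ (rhs at j=2)
  i=3: ✓ (rhs at j=3)

1, 2, 3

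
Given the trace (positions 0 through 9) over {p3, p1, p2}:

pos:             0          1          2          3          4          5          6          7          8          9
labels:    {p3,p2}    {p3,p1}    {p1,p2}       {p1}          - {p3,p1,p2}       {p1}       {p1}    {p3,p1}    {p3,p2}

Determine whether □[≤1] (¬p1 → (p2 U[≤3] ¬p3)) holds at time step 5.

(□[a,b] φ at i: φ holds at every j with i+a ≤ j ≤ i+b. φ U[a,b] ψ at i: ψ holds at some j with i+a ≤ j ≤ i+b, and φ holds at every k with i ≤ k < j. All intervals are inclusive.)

Holds

Check (¬p1 → (p2 U[≤3] ¬p3)) at every j in [5,6]:
  j=5: antecedent false → ✓
  j=6: antecedent false → ✓
All positions satisfy it → formula holds.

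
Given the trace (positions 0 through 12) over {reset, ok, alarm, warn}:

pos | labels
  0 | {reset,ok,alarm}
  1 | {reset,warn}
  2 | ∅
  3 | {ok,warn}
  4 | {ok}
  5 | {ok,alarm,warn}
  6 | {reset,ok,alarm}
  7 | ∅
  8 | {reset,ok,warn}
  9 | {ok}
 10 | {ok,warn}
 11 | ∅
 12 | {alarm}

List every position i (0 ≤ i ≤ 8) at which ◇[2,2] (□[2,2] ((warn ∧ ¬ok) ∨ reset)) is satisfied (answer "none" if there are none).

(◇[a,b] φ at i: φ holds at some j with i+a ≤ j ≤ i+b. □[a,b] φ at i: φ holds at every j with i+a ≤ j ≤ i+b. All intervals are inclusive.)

Evaluate at each i in [0,8]:
  i=0: ✗ (none in [2,2])
  i=1: ✗ (none in [3,3])
  i=2: ✓ (witness j=4)
  i=3: ✗ (none in [5,5])
  i=4: ✓ (witness j=6)
  i=5: ✗ (none in [7,7])
  i=6: ✗ (none in [8,8])
  i=7: ✗ (none in [9,9])
  i=8: ✗ (none in [10,10])

2, 4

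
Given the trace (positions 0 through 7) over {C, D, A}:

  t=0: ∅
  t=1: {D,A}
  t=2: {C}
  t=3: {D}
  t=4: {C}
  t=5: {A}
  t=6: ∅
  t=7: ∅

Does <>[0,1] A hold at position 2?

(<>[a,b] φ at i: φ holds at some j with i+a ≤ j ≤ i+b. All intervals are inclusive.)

No

Check A at each j in [2,3]:
  j=2: false
  j=3: false
No position in the window satisfies it → formula fails.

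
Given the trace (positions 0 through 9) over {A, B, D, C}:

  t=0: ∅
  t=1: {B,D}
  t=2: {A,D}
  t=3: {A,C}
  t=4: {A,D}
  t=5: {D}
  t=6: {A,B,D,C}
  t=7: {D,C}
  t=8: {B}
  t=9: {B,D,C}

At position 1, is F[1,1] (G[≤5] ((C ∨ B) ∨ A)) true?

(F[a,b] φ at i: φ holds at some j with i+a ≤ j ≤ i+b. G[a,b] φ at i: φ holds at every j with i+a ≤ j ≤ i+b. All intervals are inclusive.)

No

Check G[≤5] ((C ∨ B) ∨ A) at each j in [2,2]:
  j=2: fails at 5
No position in the window satisfies it → formula fails.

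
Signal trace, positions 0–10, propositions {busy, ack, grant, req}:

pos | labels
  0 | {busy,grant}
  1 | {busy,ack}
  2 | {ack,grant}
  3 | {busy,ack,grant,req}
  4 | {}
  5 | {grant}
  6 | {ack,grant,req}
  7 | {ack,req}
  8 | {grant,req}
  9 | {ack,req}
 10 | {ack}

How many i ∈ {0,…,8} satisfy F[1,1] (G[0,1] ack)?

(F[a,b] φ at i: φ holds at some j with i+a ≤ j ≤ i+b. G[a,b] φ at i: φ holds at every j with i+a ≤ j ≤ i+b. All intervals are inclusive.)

Evaluate at each i in [0,8]:
  i=0: ✓ (witness j=1)
  i=1: ✓ (witness j=2)
  i=2: ✗ (none in [3,3])
  i=3: ✗ (none in [4,4])
  i=4: ✗ (none in [5,5])
  i=5: ✓ (witness j=6)
  i=6: ✗ (none in [7,7])
  i=7: ✗ (none in [8,8])
  i=8: ✓ (witness j=9)
Positions where it holds: {0, 1, 5, 8} → 4.

4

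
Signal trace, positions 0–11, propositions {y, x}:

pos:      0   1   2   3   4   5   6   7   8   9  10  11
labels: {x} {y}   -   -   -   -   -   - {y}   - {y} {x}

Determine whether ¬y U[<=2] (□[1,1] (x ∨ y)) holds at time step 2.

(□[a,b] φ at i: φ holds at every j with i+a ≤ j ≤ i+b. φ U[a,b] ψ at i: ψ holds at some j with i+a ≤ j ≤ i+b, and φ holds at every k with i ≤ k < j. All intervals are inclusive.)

Need some j in [2,4] with □[1,1] (x ∨ y), and ¬y at every k in [2,j-1].
  j=2: □[1,1] (x ∨ y) — fails at 3.
  j=3: □[1,1] (x ∨ y) — fails at 4.
  j=4: □[1,1] (x ∨ y) — fails at 5.
No j in the window works → until fails.

No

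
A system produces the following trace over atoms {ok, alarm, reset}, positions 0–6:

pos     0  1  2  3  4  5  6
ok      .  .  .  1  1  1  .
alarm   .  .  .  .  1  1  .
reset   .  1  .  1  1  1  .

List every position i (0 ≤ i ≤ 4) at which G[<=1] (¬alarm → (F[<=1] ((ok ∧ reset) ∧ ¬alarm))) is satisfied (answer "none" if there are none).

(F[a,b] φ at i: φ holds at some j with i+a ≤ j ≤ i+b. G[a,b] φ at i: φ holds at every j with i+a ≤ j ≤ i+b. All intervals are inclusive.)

Evaluate at each i in [0,4]:
  i=0: ✗ (fails at j=0)
  i=1: ✗ (fails at j=1)
  i=2: ✓ (all of [2,3])
  i=3: ✓ (all of [3,4])
  i=4: ✓ (all of [4,5])

2, 3, 4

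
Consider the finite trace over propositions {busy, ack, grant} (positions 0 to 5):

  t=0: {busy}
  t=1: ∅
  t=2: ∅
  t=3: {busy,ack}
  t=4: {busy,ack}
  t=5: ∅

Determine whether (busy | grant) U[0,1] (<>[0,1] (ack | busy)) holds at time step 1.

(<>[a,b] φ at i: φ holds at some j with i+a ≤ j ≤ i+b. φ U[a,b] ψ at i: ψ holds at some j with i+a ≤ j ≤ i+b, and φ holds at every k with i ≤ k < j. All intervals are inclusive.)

Need some j in [1,2] with <>[0,1] (ack | busy), and (busy | grant) at every k in [1,j-1].
  j=1: <>[0,1] (ack | busy) — fails (none in [1,2]).
  j=2: <>[0,1] (ack | busy) holds, but (busy | grant) fails at k=1 → not this j.
No j in the window works → until fails.

False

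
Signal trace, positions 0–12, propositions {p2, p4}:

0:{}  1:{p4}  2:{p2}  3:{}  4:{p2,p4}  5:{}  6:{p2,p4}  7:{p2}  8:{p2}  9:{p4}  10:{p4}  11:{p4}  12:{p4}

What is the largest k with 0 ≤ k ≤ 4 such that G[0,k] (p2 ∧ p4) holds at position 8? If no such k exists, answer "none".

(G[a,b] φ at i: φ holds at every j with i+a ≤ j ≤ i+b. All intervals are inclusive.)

(p2 ∧ p4) must hold from j=8 onward; find where it first fails.
  j=8: fails → no k works.

none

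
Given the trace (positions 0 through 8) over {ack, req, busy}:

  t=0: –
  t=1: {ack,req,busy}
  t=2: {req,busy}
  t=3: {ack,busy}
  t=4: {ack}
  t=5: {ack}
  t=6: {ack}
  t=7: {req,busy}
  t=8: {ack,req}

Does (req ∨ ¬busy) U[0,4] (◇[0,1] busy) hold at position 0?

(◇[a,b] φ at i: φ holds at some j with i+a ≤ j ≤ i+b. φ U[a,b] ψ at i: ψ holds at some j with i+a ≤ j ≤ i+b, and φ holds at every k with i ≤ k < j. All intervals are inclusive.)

Need some j in [0,4] with ◇[0,1] busy, and (req ∨ ¬busy) at every k in [0,j-1].
  j=0: ◇[0,1] busy holds; no prefix to check → satisfied.

Yes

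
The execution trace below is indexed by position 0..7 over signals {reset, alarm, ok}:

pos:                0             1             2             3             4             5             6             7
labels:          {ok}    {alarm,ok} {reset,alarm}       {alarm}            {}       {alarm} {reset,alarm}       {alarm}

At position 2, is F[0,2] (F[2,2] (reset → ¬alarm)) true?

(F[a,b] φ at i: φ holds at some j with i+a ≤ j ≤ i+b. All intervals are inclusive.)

Yes

Check F[2,2] (reset → ¬alarm) at each j in [2,4]:
  j=2: holds (witness at 4)
  j=3: holds (witness at 5)
  j=4: fails (none in [6,6])
Found at j=2 → formula holds.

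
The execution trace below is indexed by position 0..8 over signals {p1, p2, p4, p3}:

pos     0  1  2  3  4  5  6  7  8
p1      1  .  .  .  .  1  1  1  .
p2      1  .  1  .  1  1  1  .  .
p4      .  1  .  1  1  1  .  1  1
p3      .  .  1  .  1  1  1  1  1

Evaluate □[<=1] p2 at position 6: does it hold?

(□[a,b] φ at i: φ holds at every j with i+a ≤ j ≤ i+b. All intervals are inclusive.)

Check p2 at every j in [6,7]:
  j=6: true
  j=7: false
Fails at j=7 → formula fails.

Does not hold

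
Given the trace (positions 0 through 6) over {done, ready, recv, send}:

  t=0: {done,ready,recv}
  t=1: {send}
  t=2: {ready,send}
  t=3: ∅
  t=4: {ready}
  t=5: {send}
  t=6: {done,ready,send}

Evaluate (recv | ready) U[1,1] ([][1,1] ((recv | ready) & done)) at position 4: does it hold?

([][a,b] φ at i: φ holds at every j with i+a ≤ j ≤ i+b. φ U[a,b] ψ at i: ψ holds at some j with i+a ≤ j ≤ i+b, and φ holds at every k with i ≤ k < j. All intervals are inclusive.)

Need some j in [5,5] with [][1,1] ((recv | ready) & done), and (recv | ready) at every k in [4,j-1].
  j=5: [][1,1] ((recv | ready) & done) holds; (recv | ready) holds at every k in [4,4] → satisfied.

Yes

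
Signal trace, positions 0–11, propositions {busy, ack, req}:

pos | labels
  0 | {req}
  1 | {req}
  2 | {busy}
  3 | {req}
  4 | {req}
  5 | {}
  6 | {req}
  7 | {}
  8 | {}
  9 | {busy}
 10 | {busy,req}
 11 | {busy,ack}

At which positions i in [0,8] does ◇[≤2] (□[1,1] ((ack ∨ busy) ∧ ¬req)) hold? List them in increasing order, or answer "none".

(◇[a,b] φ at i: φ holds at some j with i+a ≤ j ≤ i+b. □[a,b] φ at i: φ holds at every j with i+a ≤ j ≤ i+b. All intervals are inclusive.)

0, 1, 6, 7, 8

Evaluate at each i in [0,8]:
  i=0: ✓ (witness j=1)
  i=1: ✓ (witness j=1)
  i=2: ✗ (none in [2,4])
  i=3: ✗ (none in [3,5])
  i=4: ✗ (none in [4,6])
  i=5: ✗ (none in [5,7])
  i=6: ✓ (witness j=8)
  i=7: ✓ (witness j=8)
  i=8: ✓ (witness j=8)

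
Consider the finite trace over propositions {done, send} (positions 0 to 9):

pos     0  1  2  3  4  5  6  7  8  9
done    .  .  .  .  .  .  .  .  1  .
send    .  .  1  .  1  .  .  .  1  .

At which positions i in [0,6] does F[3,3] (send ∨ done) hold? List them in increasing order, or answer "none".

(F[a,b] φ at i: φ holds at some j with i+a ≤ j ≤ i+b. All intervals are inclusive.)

Evaluate at each i in [0,6]:
  i=0: ✗ (none in [3,3])
  i=1: ✓ (witness j=4)
  i=2: ✗ (none in [5,5])
  i=3: ✗ (none in [6,6])
  i=4: ✗ (none in [7,7])
  i=5: ✓ (witness j=8)
  i=6: ✗ (none in [9,9])

1, 5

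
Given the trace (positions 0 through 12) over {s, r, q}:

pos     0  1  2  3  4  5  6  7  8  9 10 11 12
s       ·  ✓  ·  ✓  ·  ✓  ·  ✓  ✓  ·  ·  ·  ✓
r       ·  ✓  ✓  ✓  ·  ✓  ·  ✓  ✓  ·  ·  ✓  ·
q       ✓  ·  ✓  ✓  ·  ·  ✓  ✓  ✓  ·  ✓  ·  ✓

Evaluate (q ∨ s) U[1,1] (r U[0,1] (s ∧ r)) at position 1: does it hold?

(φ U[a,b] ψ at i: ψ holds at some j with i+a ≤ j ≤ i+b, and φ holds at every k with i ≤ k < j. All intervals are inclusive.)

Need some j in [2,2] with (r U[0,1] (s ∧ r)), and (q ∨ s) at every k in [1,j-1].
  j=2: (r U[0,1] (s ∧ r)) holds; (q ∨ s) holds at every k in [1,1] → satisfied.

True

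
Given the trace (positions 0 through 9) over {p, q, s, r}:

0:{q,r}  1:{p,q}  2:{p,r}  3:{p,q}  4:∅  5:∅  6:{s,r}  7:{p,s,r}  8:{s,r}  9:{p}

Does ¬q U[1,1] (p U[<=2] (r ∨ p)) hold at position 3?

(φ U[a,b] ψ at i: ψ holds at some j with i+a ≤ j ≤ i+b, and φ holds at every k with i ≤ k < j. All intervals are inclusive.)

False

Need some j in [4,4] with (p U[<=2] (r ∨ p)), and ¬q at every k in [3,j-1].
  j=4: (p U[<=2] (r ∨ p)) — fails.
No j in the window works → until fails.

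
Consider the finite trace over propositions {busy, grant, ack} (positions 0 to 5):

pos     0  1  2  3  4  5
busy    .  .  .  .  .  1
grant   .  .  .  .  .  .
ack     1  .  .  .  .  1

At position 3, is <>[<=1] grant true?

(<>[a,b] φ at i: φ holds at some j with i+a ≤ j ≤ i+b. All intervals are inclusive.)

Check grant at each j in [3,4]:
  j=3: false
  j=4: false
No position in the window satisfies it → formula fails.

No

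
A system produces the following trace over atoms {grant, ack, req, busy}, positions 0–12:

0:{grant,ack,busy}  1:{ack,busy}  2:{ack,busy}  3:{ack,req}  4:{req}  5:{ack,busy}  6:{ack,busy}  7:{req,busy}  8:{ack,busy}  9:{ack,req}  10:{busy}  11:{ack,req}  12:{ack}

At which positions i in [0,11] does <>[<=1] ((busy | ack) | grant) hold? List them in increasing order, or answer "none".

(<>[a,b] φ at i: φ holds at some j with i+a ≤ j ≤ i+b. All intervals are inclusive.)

0, 1, 2, 3, 4, 5, 6, 7, 8, 9, 10, 11

Evaluate at each i in [0,11]:
  i=0: ✓ (witness j=0)
  i=1: ✓ (witness j=1)
  i=2: ✓ (witness j=2)
  i=3: ✓ (witness j=3)
  i=4: ✓ (witness j=5)
  i=5: ✓ (witness j=5)
  i=6: ✓ (witness j=6)
  i=7: ✓ (witness j=7)
  i=8: ✓ (witness j=8)
  i=9: ✓ (witness j=9)
  i=10: ✓ (witness j=10)
  i=11: ✓ (witness j=11)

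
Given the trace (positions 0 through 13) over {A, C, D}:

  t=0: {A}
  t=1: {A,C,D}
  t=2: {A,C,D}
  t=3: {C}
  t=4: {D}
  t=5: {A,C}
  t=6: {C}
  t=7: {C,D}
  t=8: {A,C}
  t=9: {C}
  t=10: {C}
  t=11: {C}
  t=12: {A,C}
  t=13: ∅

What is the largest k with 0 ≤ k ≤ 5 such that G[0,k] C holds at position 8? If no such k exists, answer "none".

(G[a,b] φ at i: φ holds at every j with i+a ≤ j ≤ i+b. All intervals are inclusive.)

4

C must hold from j=8 onward; find where it first fails.
  j=8: holds
  j=9: holds
  j=10: holds
  j=11: holds
  j=12: holds
  j=13: fails
Holds on [8,12], so largest k = 4.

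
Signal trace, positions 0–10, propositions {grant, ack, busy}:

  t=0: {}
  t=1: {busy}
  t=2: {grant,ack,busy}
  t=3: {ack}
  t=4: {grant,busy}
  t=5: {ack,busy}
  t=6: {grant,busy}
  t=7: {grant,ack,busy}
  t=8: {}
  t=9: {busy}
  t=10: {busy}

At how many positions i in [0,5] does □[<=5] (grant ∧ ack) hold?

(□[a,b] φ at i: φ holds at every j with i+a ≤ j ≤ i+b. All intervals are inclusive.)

0

Evaluate at each i in [0,5]:
  i=0: ✗ (fails at j=0)
  i=1: ✗ (fails at j=1)
  i=2: ✗ (fails at j=3)
  i=3: ✗ (fails at j=3)
  i=4: ✗ (fails at j=4)
  i=5: ✗ (fails at j=5)
Positions where it holds: {} → 0.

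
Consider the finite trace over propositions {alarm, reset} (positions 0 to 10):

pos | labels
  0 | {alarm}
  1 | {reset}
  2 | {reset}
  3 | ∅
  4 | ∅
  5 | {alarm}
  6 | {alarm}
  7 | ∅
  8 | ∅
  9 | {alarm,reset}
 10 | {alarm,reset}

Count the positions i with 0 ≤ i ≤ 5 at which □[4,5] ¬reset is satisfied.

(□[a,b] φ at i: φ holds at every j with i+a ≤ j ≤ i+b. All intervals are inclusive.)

4

Evaluate at each i in [0,5]:
  i=0: ✓ (all of [4,5])
  i=1: ✓ (all of [5,6])
  i=2: ✓ (all of [6,7])
  i=3: ✓ (all of [7,8])
  i=4: ✗ (fails at j=9)
  i=5: ✗ (fails at j=9)
Positions where it holds: {0, 1, 2, 3} → 4.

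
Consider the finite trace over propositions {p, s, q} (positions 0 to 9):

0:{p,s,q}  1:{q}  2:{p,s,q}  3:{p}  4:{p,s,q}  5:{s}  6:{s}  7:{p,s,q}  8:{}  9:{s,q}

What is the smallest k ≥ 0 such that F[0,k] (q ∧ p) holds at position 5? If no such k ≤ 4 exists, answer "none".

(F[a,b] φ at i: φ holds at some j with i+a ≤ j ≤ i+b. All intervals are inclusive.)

Scan j = 5,6,… for (q ∧ p):
  j=5: fails
  j=6: fails
  j=7: holds
First hit at j=7, so smallest k = 7-5 = 2.

2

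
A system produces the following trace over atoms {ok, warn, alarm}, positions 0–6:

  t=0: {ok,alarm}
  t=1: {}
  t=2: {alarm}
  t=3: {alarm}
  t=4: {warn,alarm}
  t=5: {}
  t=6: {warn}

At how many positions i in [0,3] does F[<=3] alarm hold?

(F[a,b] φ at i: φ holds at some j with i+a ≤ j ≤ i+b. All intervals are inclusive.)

Evaluate at each i in [0,3]:
  i=0: ✓ (witness j=0)
  i=1: ✓ (witness j=2)
  i=2: ✓ (witness j=2)
  i=3: ✓ (witness j=3)
Positions where it holds: {0, 1, 2, 3} → 4.

4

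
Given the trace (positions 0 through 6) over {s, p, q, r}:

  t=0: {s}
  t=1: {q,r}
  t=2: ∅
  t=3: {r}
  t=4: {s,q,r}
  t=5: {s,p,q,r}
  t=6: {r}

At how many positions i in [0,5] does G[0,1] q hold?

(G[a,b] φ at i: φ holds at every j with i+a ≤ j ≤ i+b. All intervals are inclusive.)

1

Evaluate at each i in [0,5]:
  i=0: ✗ (fails at j=0)
  i=1: ✗ (fails at j=2)
  i=2: ✗ (fails at j=2)
  i=3: ✗ (fails at j=3)
  i=4: ✓ (all of [4,5])
  i=5: ✗ (fails at j=6)
Positions where it holds: {4} → 1.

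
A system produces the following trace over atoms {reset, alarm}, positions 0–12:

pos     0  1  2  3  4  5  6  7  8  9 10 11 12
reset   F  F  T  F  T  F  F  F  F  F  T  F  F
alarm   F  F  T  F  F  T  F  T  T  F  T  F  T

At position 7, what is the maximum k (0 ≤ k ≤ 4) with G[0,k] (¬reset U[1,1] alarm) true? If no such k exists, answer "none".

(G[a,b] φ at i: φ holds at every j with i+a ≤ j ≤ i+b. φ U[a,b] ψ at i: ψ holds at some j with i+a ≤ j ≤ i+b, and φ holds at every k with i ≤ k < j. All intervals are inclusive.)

(¬reset U[1,1] alarm) must hold from j=7 onward; find where it first fails.
  j=7: holds
  j=8: fails
Holds on [7,7], so largest k = 0.

0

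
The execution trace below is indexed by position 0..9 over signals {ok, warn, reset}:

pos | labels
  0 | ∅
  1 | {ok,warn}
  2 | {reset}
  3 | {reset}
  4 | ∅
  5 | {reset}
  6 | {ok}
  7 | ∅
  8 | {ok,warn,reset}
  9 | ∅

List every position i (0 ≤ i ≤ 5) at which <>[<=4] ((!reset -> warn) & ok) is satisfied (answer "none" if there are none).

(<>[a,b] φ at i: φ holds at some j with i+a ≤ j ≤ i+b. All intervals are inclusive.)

0, 1, 4, 5

Evaluate at each i in [0,5]:
  i=0: ✓ (witness j=1)
  i=1: ✓ (witness j=1)
  i=2: ✗ (none in [2,6])
  i=3: ✗ (none in [3,7])
  i=4: ✓ (witness j=8)
  i=5: ✓ (witness j=8)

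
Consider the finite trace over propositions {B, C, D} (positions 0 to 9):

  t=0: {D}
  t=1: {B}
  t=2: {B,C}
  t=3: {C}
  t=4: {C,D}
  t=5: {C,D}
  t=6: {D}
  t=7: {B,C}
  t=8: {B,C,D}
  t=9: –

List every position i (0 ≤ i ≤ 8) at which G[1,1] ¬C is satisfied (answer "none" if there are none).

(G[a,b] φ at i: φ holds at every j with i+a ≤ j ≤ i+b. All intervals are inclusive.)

Evaluate at each i in [0,8]:
  i=0: ✓ (all of [1,1])
  i=1: ✗ (fails at j=2)
  i=2: ✗ (fails at j=3)
  i=3: ✗ (fails at j=4)
  i=4: ✗ (fails at j=5)
  i=5: ✓ (all of [6,6])
  i=6: ✗ (fails at j=7)
  i=7: ✗ (fails at j=8)
  i=8: ✓ (all of [9,9])

0, 5, 8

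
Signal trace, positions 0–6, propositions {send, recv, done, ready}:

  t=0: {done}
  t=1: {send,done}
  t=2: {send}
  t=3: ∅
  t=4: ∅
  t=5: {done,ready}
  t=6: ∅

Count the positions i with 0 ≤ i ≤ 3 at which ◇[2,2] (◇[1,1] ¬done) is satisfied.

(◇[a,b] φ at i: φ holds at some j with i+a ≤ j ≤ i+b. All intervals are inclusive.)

3

Evaluate at each i in [0,3]:
  i=0: ✓ (witness j=2)
  i=1: ✓ (witness j=3)
  i=2: ✗ (none in [4,4])
  i=3: ✓ (witness j=5)
Positions where it holds: {0, 1, 3} → 3.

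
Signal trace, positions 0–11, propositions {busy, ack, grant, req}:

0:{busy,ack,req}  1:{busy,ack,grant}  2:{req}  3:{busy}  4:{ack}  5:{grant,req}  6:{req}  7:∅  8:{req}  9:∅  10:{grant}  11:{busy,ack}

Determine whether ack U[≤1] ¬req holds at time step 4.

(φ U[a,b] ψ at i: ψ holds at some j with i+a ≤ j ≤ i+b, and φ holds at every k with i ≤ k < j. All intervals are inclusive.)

Need some j in [4,5] with ¬req, and ack at every k in [4,j-1].
  j=4: ¬req holds; no prefix to check → satisfied.

True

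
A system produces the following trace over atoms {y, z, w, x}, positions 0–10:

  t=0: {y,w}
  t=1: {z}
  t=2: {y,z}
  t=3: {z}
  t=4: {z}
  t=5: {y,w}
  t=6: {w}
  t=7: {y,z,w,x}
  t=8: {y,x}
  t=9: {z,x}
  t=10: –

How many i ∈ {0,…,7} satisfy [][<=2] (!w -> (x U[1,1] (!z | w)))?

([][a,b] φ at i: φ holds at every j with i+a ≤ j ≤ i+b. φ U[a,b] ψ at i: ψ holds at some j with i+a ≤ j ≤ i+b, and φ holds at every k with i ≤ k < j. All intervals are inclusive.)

1

Evaluate at each i in [0,7]:
  i=0: ✗ (fails at j=1)
  i=1: ✗ (fails at j=1)
  i=2: ✗ (fails at j=2)
  i=3: ✗ (fails at j=3)
  i=4: ✗ (fails at j=4)
  i=5: ✓ (all of [5,7])
  i=6: ✗ (fails at j=8)
  i=7: ✗ (fails at j=8)
Positions where it holds: {5} → 1.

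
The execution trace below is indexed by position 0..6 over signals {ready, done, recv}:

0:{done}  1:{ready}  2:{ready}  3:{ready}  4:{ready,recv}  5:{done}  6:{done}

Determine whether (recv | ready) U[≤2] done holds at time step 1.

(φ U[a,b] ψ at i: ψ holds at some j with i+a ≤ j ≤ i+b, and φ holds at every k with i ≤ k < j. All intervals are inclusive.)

Need some j in [1,3] with done, and (recv | ready) at every k in [1,j-1].
  j=1: done false.
  j=2: done false.
  j=3: done false.
No j in the window works → until fails.

False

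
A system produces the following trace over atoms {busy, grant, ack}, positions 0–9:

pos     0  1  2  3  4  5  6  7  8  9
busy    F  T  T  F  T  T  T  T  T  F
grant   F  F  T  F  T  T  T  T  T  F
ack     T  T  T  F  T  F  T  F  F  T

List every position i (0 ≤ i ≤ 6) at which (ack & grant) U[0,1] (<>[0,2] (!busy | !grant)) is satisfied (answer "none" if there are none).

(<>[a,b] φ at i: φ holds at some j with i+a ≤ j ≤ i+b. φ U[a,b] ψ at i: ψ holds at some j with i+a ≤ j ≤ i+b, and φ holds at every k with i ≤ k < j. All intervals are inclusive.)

Evaluate at each i in [0,6]:
  i=0: ✓ (rhs at j=0)
  i=1: ✓ (rhs at j=1)
  i=2: ✓ (rhs at j=2)
  i=3: ✓ (rhs at j=3)
  i=4: ✗ (no rhs in [4,5])
  i=5: ✗ (no rhs in [5,6])
  i=6: ✓ (rhs at j=7; lhs holds on [6,6])

0, 1, 2, 3, 6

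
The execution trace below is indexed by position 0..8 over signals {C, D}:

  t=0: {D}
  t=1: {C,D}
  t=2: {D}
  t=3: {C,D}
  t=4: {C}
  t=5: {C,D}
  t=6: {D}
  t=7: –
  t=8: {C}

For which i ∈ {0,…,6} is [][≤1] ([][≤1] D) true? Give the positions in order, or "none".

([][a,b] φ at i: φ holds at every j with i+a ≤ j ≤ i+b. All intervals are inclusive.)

0, 1

Evaluate at each i in [0,6]:
  i=0: ✓ (all of [0,1])
  i=1: ✓ (all of [1,2])
  i=2: ✗ (fails at j=3)
  i=3: ✗ (fails at j=3)
  i=4: ✗ (fails at j=4)
  i=5: ✗ (fails at j=6)
  i=6: ✗ (fails at j=6)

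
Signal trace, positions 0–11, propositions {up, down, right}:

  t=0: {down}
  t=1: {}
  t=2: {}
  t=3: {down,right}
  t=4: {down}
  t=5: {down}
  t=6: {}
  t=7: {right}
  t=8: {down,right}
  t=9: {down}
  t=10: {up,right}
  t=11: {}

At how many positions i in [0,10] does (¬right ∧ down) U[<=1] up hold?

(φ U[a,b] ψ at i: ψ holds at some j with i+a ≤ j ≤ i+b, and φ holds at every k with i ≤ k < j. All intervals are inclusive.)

Evaluate at each i in [0,10]:
  i=0: ✗ (no rhs in [0,1])
  i=1: ✗ (no rhs in [1,2])
  i=2: ✗ (no rhs in [2,3])
  i=3: ✗ (no rhs in [3,4])
  i=4: ✗ (no rhs in [4,5])
  i=5: ✗ (no rhs in [5,6])
  i=6: ✗ (no rhs in [6,7])
  i=7: ✗ (no rhs in [7,8])
  i=8: ✗ (no rhs in [8,9])
  i=9: ✓ (rhs at j=10; lhs holds on [9,9])
  i=10: ✓ (rhs at j=10)
Positions where it holds: {9, 10} → 2.

2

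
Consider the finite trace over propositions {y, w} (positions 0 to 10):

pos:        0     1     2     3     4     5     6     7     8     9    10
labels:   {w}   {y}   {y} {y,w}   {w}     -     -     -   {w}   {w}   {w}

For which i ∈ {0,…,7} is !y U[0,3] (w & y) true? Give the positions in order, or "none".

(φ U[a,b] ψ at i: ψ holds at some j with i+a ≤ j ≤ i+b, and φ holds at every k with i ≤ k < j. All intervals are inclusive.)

Evaluate at each i in [0,7]:
  i=0: ✗ (lhs fails at k=1 before rhs at j=3)
  i=1: ✗ (lhs fails at k=1 before rhs at j=3)
  i=2: ✗ (lhs fails at k=2 before rhs at j=3)
  i=3: ✓ (rhs at j=3)
  i=4: ✗ (no rhs in [4,7])
  i=5: ✗ (no rhs in [5,8])
  i=6: ✗ (no rhs in [6,9])
  i=7: ✗ (no rhs in [7,10])

3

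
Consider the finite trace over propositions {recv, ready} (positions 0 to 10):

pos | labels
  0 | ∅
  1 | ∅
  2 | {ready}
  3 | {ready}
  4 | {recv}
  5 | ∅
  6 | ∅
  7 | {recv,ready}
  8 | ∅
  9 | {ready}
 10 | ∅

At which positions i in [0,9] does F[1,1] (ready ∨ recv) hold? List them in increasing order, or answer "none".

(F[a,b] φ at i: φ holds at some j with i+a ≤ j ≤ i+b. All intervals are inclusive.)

Evaluate at each i in [0,9]:
  i=0: ✗ (none in [1,1])
  i=1: ✓ (witness j=2)
  i=2: ✓ (witness j=3)
  i=3: ✓ (witness j=4)
  i=4: ✗ (none in [5,5])
  i=5: ✗ (none in [6,6])
  i=6: ✓ (witness j=7)
  i=7: ✗ (none in [8,8])
  i=8: ✓ (witness j=9)
  i=9: ✗ (none in [10,10])

1, 2, 3, 6, 8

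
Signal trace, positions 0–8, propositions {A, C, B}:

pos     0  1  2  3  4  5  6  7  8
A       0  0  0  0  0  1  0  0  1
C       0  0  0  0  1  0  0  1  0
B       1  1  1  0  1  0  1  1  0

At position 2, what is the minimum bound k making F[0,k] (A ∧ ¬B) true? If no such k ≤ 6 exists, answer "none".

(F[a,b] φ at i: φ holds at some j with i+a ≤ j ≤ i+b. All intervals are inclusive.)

Scan j = 2,3,… for (A ∧ ¬B):
  j=2: fails
  j=3: fails
  j=4: fails
  j=5: holds
First hit at j=5, so smallest k = 5-2 = 3.

3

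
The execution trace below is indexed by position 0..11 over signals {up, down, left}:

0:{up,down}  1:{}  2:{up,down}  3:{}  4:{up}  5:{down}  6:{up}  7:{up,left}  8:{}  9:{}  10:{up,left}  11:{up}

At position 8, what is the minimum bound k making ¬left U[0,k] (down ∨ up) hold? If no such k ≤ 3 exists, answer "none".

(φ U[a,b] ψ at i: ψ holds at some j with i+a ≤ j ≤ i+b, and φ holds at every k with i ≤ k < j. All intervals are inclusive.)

2

Need earliest j ≥ 8 with (down ∨ up), and ¬left at every k in [8,j-1].
  j=8: rhs fails.
  j=9: rhs fails.
  j=10: rhs holds; lhs holds on [8,9]. k = 2.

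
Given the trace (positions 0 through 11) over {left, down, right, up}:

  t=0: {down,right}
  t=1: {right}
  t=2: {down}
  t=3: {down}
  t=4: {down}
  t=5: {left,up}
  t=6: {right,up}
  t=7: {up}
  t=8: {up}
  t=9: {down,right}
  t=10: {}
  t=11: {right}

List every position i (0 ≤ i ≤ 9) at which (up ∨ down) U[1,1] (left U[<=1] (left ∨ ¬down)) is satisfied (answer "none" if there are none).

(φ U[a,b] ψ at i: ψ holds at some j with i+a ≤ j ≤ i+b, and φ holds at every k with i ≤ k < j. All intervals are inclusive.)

0, 4, 5, 6, 7, 9

Evaluate at each i in [0,9]:
  i=0: ✓ (rhs at j=1; lhs holds on [0,0])
  i=1: ✗ (no rhs in [2,2])
  i=2: ✗ (no rhs in [3,3])
  i=3: ✗ (no rhs in [4,4])
  i=4: ✓ (rhs at j=5; lhs holds on [4,4])
  i=5: ✓ (rhs at j=6; lhs holds on [5,5])
  i=6: ✓ (rhs at j=7; lhs holds on [6,6])
  i=7: ✓ (rhs at j=8; lhs holds on [7,7])
  i=8: ✗ (no rhs in [9,9])
  i=9: ✓ (rhs at j=10; lhs holds on [9,9])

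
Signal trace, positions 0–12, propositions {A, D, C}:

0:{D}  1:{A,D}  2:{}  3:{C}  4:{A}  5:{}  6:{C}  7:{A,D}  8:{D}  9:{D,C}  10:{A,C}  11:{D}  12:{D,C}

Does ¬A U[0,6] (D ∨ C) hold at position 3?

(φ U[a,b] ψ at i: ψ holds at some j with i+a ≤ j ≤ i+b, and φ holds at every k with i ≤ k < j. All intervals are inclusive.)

Need some j in [3,9] with (D ∨ C), and ¬A at every k in [3,j-1].
  j=3: (D ∨ C) holds; no prefix to check → satisfied.

Yes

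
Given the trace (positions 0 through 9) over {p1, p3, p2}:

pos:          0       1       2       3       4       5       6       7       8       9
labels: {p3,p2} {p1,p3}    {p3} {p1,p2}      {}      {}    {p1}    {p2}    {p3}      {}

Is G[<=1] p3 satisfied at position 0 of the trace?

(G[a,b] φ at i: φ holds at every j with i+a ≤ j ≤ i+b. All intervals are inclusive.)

Yes

Check p3 at every j in [0,1]:
  j=0: true
  j=1: true
All positions satisfy it → formula holds.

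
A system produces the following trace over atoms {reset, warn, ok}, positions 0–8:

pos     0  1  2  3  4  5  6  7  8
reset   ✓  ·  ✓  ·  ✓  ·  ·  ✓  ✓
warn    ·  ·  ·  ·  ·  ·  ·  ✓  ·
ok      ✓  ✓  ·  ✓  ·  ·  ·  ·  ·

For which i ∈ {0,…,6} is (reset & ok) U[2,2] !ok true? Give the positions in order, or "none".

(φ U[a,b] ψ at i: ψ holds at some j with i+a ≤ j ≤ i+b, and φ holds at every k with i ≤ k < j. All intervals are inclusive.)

none

Evaluate at each i in [0,6]:
  i=0: ✗ (lhs fails at k=1 before rhs at j=2)
  i=1: ✗ (no rhs in [3,3])
  i=2: ✗ (lhs fails at k=2 before rhs at j=4)
  i=3: ✗ (lhs fails at k=3 before rhs at j=5)
  i=4: ✗ (lhs fails at k=4 before rhs at j=6)
  i=5: ✗ (lhs fails at k=5 before rhs at j=7)
  i=6: ✗ (lhs fails at k=6 before rhs at j=8)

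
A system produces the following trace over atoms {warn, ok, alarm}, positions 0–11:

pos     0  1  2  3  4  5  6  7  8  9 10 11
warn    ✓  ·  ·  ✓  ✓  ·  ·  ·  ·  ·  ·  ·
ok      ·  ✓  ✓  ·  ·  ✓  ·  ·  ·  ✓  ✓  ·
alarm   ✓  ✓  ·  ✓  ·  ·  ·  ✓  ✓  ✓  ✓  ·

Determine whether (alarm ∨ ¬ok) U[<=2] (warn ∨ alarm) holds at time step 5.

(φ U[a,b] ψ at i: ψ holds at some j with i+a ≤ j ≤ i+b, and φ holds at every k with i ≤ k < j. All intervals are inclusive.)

Does not hold

Need some j in [5,7] with (warn ∨ alarm), and (alarm ∨ ¬ok) at every k in [5,j-1].
  j=5: (warn ∨ alarm) false.
  j=6: (warn ∨ alarm) false.
  j=7: (warn ∨ alarm) holds, but (alarm ∨ ¬ok) fails at k=5 → not this j.
No j in the window works → until fails.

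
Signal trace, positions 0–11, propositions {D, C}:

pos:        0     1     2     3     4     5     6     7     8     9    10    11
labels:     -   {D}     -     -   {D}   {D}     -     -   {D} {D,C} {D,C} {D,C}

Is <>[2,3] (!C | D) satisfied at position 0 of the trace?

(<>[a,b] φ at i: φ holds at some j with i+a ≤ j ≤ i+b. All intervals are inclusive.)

Check (!C | D) at each j in [2,3]:
  j=2: true
  j=3: true
Found at j=2 → formula holds.

True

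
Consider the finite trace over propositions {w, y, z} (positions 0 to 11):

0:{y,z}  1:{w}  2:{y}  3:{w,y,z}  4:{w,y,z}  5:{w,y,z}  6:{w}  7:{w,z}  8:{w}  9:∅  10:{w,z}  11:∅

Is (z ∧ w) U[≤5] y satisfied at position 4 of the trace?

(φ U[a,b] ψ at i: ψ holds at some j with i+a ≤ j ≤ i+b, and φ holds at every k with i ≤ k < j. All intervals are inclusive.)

Need some j in [4,9] with y, and (z ∧ w) at every k in [4,j-1].
  j=4: y holds; no prefix to check → satisfied.

Yes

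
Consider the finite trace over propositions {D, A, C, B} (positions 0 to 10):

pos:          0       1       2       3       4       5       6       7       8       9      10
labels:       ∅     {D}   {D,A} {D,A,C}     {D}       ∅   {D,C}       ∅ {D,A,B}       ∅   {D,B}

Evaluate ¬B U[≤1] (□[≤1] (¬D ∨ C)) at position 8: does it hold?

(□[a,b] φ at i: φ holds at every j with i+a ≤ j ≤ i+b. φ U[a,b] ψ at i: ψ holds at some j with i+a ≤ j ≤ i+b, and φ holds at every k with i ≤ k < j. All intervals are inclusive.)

No

Need some j in [8,9] with □[≤1] (¬D ∨ C), and ¬B at every k in [8,j-1].
  j=8: □[≤1] (¬D ∨ C) — fails at 8.
  j=9: □[≤1] (¬D ∨ C) — fails at 10.
No j in the window works → until fails.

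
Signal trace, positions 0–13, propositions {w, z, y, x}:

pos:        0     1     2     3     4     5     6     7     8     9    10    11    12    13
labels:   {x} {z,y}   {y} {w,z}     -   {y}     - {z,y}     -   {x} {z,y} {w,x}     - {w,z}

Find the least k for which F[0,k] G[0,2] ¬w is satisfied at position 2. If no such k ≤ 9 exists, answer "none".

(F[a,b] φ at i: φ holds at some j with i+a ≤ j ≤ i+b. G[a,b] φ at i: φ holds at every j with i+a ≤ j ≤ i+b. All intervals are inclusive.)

Scan j = 2,3,… for G[0,2] ¬w:
  j=2: fails
  j=3: fails
  j=4: holds
First hit at j=4, so smallest k = 4-2 = 2.

2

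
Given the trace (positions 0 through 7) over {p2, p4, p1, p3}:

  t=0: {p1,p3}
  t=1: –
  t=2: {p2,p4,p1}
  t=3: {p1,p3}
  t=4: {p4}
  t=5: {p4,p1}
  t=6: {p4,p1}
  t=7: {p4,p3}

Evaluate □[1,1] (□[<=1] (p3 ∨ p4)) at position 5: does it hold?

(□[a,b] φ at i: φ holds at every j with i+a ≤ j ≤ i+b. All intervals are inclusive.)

True

Check □[<=1] (p3 ∨ p4) at every j in [6,6]:
  j=6: holds on [6,7]
All positions satisfy it → formula holds.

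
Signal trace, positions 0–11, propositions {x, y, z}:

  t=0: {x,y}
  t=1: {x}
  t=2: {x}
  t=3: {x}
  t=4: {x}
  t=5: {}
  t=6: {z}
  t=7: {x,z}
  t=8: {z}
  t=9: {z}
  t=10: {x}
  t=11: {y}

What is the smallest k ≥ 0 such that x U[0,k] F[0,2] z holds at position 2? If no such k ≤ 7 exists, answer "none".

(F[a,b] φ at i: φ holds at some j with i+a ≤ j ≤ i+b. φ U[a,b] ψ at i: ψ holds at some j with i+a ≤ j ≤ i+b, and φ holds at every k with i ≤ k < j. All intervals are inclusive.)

Need earliest j ≥ 2 with F[0,2] z, and x at every k in [2,j-1].
  j=2: rhs fails.
  j=3: rhs fails.
  j=4: rhs holds; lhs holds on [2,3]. k = 2.

2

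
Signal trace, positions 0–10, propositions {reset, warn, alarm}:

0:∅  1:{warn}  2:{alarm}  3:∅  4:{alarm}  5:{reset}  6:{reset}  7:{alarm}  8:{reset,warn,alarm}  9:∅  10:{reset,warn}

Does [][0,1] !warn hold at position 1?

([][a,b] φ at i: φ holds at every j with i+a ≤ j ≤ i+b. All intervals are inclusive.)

Check !warn at every j in [1,2]:
  j=1: false
  j=2: true
Fails at j=1 → formula fails.

No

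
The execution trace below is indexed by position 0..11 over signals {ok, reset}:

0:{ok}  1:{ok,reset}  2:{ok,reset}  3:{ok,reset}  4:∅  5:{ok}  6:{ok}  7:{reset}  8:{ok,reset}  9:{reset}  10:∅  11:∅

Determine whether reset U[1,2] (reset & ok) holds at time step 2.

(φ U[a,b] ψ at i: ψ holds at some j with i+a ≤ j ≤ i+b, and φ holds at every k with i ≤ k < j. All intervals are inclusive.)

Yes

Need some j in [3,4] with (reset & ok), and reset at every k in [2,j-1].
  j=3: (reset & ok) holds; reset holds at every k in [2,2] → satisfied.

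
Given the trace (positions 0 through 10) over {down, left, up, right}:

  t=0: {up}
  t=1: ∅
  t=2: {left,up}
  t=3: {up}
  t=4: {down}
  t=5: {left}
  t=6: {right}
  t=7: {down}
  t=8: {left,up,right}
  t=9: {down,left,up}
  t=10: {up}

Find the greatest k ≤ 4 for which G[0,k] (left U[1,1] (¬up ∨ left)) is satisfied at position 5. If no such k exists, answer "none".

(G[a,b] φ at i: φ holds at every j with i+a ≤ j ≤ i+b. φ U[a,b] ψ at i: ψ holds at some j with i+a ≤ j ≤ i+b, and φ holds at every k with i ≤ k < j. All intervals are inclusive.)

(left U[1,1] (¬up ∨ left)) must hold from j=5 onward; find where it first fails.
  j=5: holds
  j=6: fails
Holds on [5,5], so largest k = 0.

0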